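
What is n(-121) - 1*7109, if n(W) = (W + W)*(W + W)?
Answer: 51455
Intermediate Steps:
n(W) = 4*W**2 (n(W) = (2*W)*(2*W) = 4*W**2)
n(-121) - 1*7109 = 4*(-121)**2 - 1*7109 = 4*14641 - 7109 = 58564 - 7109 = 51455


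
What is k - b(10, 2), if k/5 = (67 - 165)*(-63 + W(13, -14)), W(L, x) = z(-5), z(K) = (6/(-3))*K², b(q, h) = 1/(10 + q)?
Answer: 1107399/20 ≈ 55370.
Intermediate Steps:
z(K) = -2*K² (z(K) = (6*(-⅓))*K² = -2*K²)
W(L, x) = -50 (W(L, x) = -2*(-5)² = -2*25 = -50)
k = 55370 (k = 5*((67 - 165)*(-63 - 50)) = 5*(-98*(-113)) = 5*11074 = 55370)
k - b(10, 2) = 55370 - 1/(10 + 10) = 55370 - 1/20 = 1107399/20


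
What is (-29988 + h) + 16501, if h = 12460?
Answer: -1027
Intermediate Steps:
(-29988 + h) + 16501 = (-29988 + 12460) + 16501 = -17528 + 16501 = -1027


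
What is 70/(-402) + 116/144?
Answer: 1523/2412 ≈ 0.63143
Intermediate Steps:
70/(-402) + 116/144 = 70*(-1/402) + 116*(1/144) = -35/201 + 29/36 = 1523/2412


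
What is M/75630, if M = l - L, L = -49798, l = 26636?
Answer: 12739/12605 ≈ 1.0106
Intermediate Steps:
M = 76434 (M = 26636 - 1*(-49798) = 26636 + 49798 = 76434)
M/75630 = 76434/75630 = 76434*(1/75630) = 12739/12605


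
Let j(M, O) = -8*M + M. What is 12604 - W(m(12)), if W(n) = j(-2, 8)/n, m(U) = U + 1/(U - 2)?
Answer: 1524944/121 ≈ 12603.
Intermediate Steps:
j(M, O) = -7*M
m(U) = U + 1/(-2 + U)
W(n) = 14/n (W(n) = (-7*(-2))/n = 14/n)
12604 - W(m(12)) = 12604 - 14/((1 + 12² - 2*12)/(-2 + 12)) = 12604 - 14/((1 + 144 - 24)/10) = 12604 - 14/((⅒)*121) = 12604 - 14/121/10 = 12604 - 14*10/121 = 12604 - 1*140/121 = 12604 - 140/121 = 1524944/121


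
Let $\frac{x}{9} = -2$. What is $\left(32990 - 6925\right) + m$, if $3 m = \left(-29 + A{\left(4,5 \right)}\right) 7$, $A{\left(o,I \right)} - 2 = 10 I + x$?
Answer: $\frac{78230}{3} \approx 26077.0$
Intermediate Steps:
$x = -18$ ($x = 9 \left(-2\right) = -18$)
$A{\left(o,I \right)} = -16 + 10 I$ ($A{\left(o,I \right)} = 2 + \left(10 I - 18\right) = 2 + \left(-18 + 10 I\right) = -16 + 10 I$)
$m = \frac{35}{3}$ ($m = \frac{\left(-29 + \left(-16 + 10 \cdot 5\right)\right) 7}{3} = \frac{\left(-29 + \left(-16 + 50\right)\right) 7}{3} = \frac{\left(-29 + 34\right) 7}{3} = \frac{5 \cdot 7}{3} = \frac{1}{3} \cdot 35 = \frac{35}{3} \approx 11.667$)
$\left(32990 - 6925\right) + m = \left(32990 - 6925\right) + \frac{35}{3} = 26065 + \frac{35}{3} = \frac{78230}{3}$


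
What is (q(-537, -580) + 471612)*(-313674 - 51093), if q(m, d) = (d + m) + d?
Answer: -171409484805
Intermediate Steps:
q(m, d) = m + 2*d
(q(-537, -580) + 471612)*(-313674 - 51093) = ((-537 + 2*(-580)) + 471612)*(-313674 - 51093) = ((-537 - 1160) + 471612)*(-364767) = (-1697 + 471612)*(-364767) = 469915*(-364767) = -171409484805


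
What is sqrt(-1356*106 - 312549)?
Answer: I*sqrt(456285) ≈ 675.49*I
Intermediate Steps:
sqrt(-1356*106 - 312549) = sqrt(-143736 - 312549) = sqrt(-456285) = I*sqrt(456285)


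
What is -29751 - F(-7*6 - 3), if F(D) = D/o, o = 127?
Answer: -3778332/127 ≈ -29751.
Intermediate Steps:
F(D) = D/127
-29751 - F(-7*6 - 3) = -29751 - (-7*6 - 3)/127 = -29751 - (-42 - 3)/127 = -29751 - (-45)/127 = -29751 - 1*(-45/127) = -29751 + 45/127 = -3778332/127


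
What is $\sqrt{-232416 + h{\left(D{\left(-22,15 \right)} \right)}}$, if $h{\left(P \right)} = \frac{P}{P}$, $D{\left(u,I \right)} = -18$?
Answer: $i \sqrt{232415} \approx 482.09 i$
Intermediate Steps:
$h{\left(P \right)} = 1$
$\sqrt{-232416 + h{\left(D{\left(-22,15 \right)} \right)}} = \sqrt{-232416 + 1} = \sqrt{-232415} = i \sqrt{232415}$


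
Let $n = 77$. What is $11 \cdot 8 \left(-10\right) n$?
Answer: $-67760$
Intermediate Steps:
$11 \cdot 8 \left(-10\right) n = 11 \cdot 8 \left(-10\right) 77 = 88 \left(-10\right) 77 = \left(-880\right) 77 = -67760$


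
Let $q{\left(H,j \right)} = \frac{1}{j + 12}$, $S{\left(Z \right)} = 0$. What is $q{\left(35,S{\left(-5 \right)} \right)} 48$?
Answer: $4$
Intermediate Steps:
$q{\left(H,j \right)} = \frac{1}{12 + j}$
$q{\left(35,S{\left(-5 \right)} \right)} 48 = \frac{1}{12 + 0} \cdot 48 = \frac{1}{12} \cdot 48 = 4$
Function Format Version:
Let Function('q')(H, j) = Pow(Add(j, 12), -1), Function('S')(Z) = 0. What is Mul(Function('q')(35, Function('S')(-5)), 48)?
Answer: 4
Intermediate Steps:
Function('q')(H, j) = Pow(Add(12, j), -1)
Mul(Function('q')(35, Function('S')(-5)), 48) = Mul(Pow(Add(12, 0), -1), 48) = Mul(Pow(12, -1), 48) = Mul(Rational(1, 12), 48) = 4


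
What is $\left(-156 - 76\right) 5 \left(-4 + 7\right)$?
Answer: $-3480$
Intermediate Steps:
$\left(-156 - 76\right) 5 \left(-4 + 7\right) = - 232 \cdot 5 \cdot 3 = \left(-232\right) 15 = -3480$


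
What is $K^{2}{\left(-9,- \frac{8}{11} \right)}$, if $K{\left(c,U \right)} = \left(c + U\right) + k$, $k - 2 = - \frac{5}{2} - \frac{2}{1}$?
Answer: $\frac{72361}{484} \approx 149.51$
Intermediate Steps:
$k = - \frac{5}{2}$ ($k = 2 - \left(2 + \frac{5}{2}\right) = 2 - \frac{9}{2} = - \frac{5}{2} \approx -2.5$)
$K{\left(c,U \right)} = - \frac{5}{2} + U + c$ ($K{\left(c,U \right)} = \left(c + U\right) - \frac{5}{2} = \left(U + c\right) - \frac{5}{2} = - \frac{5}{2} + U + c$)
$K^{2}{\left(-9,- \frac{8}{11} \right)} = \left(- \frac{5}{2} - \frac{8}{11} - 9\right)^{2} = \left(- \frac{269}{22}\right)^{2} = \frac{72361}{484}$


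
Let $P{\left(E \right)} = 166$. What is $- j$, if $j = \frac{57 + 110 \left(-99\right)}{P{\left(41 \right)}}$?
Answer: $\frac{10833}{166} \approx 65.259$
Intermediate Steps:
$j = - \frac{10833}{166}$ ($j = \frac{57 + 110 \left(-99\right)}{166} = \left(57 - 10890\right) \frac{1}{166} = \left(-10833\right) \frac{1}{166} = - \frac{10833}{166} \approx -65.259$)
$- j = \left(-1\right) \left(- \frac{10833}{166}\right) = \frac{10833}{166}$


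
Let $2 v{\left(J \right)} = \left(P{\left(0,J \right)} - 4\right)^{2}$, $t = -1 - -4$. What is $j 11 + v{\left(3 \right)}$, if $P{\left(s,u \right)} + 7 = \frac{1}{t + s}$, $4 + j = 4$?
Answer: $\frac{512}{9} \approx 56.889$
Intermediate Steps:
$j = 0$ ($j = -4 + 4 = 0$)
$t = 3$ ($t = -1 + 4 = 3$)
$P{\left(s,u \right)} = -7 + \frac{1}{3 + s}$
$v{\left(J \right)} = \frac{512}{9}$ ($v{\left(J \right)} = \frac{\left(\frac{-20 - 0}{3 + 0} - 4\right)^{2}}{2} = \frac{\left(\frac{-20 + 0}{3} - 4\right)^{2}}{2} = \frac{\left(\frac{1}{3} \left(-20\right) - 4\right)^{2}}{2} = \frac{\left(- \frac{20}{3} - 4\right)^{2}}{2} = \frac{\left(- \frac{32}{3}\right)^{2}}{2} = \frac{1}{2} \cdot \frac{1024}{9} = \frac{512}{9}$)
$j 11 + v{\left(3 \right)} = 0 \cdot 11 + \frac{512}{9} = 0 + \frac{512}{9} = \frac{512}{9}$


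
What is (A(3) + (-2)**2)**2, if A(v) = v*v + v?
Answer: 256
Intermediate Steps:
A(v) = v + v**2 (A(v) = v**2 + v = v + v**2)
(A(3) + (-2)**2)**2 = (3*(1 + 3) + (-2)**2)**2 = (3*4 + 4)**2 = (12 + 4)**2 = 16**2 = 256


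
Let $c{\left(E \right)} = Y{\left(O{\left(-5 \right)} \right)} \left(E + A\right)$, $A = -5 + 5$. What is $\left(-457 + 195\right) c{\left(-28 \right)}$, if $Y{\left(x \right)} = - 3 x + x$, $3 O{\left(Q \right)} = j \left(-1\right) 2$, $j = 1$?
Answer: $\frac{29344}{3} \approx 9781.3$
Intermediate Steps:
$O{\left(Q \right)} = - \frac{2}{3}$ ($O{\left(Q \right)} = \frac{1 \left(-1\right) 2}{3} = \frac{\left(-1\right) 2}{3} = \frac{1}{3} \left(-2\right) = - \frac{2}{3}$)
$A = 0$
$Y{\left(x \right)} = - 2 x$
$c{\left(E \right)} = \frac{4 E}{3}$ ($c{\left(E \right)} = \left(-2\right) \left(- \frac{2}{3}\right) \left(E + 0\right) = \frac{4 E}{3}$)
$\left(-457 + 195\right) c{\left(-28 \right)} = \left(-457 + 195\right) \frac{4}{3} \left(-28\right) = \left(-262\right) \left(- \frac{112}{3}\right) = \frac{29344}{3}$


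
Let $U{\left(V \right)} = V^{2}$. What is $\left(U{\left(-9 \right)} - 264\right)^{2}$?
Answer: $33489$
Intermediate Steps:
$\left(U{\left(-9 \right)} - 264\right)^{2} = \left(\left(-9\right)^{2} - 264\right)^{2} = \left(81 - 264\right)^{2} = \left(-183\right)^{2} = 33489$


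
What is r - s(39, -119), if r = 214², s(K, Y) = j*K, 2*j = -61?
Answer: 93971/2 ≈ 46986.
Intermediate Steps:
j = -61/2 (j = (½)*(-61) = -61/2 ≈ -30.500)
s(K, Y) = -61*K/2
r = 45796
r - s(39, -119) = 45796 - (-61)*39/2 = 45796 - 1*(-2379/2) = 45796 + 2379/2 = 93971/2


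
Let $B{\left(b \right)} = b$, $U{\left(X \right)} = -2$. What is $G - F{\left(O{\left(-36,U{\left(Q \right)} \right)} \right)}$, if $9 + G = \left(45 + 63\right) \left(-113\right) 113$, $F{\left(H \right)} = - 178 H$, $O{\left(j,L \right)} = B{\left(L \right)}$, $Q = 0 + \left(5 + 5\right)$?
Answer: $-1379417$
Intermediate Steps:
$Q = 10$ ($Q = 0 + 10 = 10$)
$O{\left(j,L \right)} = L$
$G = -1379061$ ($G = -9 + \left(45 + 63\right) \left(-113\right) 113 = -9 + 108 \left(-113\right) 113 = -9 - 1379052 = -1379061$)
$G - F{\left(O{\left(-36,U{\left(Q \right)} \right)} \right)} = -1379061 - \left(-178\right) \left(-2\right) = -1379061 - 356 = -1379417$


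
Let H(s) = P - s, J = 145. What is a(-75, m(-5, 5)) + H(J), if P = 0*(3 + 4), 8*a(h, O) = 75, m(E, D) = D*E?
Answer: -1085/8 ≈ -135.63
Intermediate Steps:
a(h, O) = 75/8 (a(h, O) = (1/8)*75 = 75/8)
P = 0 (P = 0*7 = 0)
H(s) = -s (H(s) = 0 - s = -s)
a(-75, m(-5, 5)) + H(J) = 75/8 - 1*145 = 75/8 - 145 = -1085/8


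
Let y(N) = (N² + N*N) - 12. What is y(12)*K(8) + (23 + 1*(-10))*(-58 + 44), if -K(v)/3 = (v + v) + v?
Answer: -20054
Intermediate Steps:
y(N) = -12 + 2*N² (y(N) = (N² + N²) - 12 = 2*N² - 12 = -12 + 2*N²)
K(v) = -9*v (K(v) = -3*((v + v) + v) = -3*(2*v + v) = -9*v)
y(12)*K(8) + (23 + 1*(-10))*(-58 + 44) = (-12 + 2*12²)*(-9*8) + (23 + 1*(-10))*(-58 + 44) = (-12 + 2*144)*(-72) + (23 - 10)*(-14) = (-12 + 288)*(-72) + 13*(-14) = 276*(-72) - 182 = -19872 - 182 = -20054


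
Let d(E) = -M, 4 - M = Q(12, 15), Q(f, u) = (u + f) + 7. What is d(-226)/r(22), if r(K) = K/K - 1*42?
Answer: -30/41 ≈ -0.73171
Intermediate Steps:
Q(f, u) = 7 + f + u (Q(f, u) = (f + u) + 7 = 7 + f + u)
M = -30 (M = 4 - (7 + 12 + 15) = 4 - 1*34 = 4 - 34 = -30)
r(K) = -41 (r(K) = 1 - 42 = -41)
d(E) = 30 (d(E) = -1*(-30) = 30)
d(-226)/r(22) = 30/(-41) = 30*(-1/41) = -30/41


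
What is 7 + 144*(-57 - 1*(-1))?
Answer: -8057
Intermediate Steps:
7 + 144*(-57 - 1*(-1)) = 7 + 144*(-57 + 1) = 7 + 144*(-56) = 7 - 8064 = -8057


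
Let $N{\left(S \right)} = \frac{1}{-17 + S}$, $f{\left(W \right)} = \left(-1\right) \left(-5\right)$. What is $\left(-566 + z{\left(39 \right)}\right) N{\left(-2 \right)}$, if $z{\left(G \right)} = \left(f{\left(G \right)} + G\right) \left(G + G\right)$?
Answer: $- \frac{2866}{19} \approx -150.84$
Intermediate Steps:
$f{\left(W \right)} = 5$
$z{\left(G \right)} = 2 G \left(5 + G\right)$ ($z{\left(G \right)} = \left(5 + G\right) \left(G + G\right) = \left(5 + G\right) 2 G = 2 G \left(5 + G\right)$)
$\left(-566 + z{\left(39 \right)}\right) N{\left(-2 \right)} = \frac{-566 + 2 \cdot 39 \left(5 + 39\right)}{-17 - 2} = \frac{-566 + 2 \cdot 39 \cdot 44}{-19} = \left(-566 + 3432\right) \left(- \frac{1}{19}\right) = 2866 \left(- \frac{1}{19}\right) = - \frac{2866}{19}$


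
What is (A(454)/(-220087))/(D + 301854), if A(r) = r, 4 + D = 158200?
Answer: -227/50625512175 ≈ -4.4839e-9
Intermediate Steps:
D = 158196 (D = -4 + 158200 = 158196)
(A(454)/(-220087))/(D + 301854) = (454/(-220087))/(158196 + 301854) = (454*(-1/220087))/460050 = -454/220087*1/460050 = -227/50625512175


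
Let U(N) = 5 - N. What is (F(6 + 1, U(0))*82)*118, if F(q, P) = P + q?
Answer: 116112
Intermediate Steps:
(F(6 + 1, U(0))*82)*118 = (((5 - 1*0) + (6 + 1))*82)*118 = (((5 + 0) + 7)*82)*118 = ((5 + 7)*82)*118 = (12*82)*118 = 984*118 = 116112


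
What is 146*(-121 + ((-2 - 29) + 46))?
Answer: -15476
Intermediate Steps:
146*(-121 + ((-2 - 29) + 46)) = 146*(-121 + (-31 + 46)) = 146*(-121 + 15) = 146*(-106) = -15476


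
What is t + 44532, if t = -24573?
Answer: 19959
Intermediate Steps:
t + 44532 = -24573 + 44532 = 19959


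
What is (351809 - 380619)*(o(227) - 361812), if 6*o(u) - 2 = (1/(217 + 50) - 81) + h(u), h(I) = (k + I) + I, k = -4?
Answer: 8348039849230/801 ≈ 1.0422e+10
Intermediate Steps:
h(I) = -4 + 2*I (h(I) = (-4 + I) + I = -4 + 2*I)
o(u) = -11080/801 + u/3 (o(u) = ⅓ + ((1/(217 + 50) - 81) + (-4 + 2*u))/6 = ⅓ + ((1/267 - 81) + (-4 + 2*u))/6 = ⅓ + (-21626/267 + (-4 + 2*u))/6 = ⅓ + (-22694/267 + 2*u)/6 = ⅓ + (-11347/801 + u/3) = -11080/801 + u/3)
(351809 - 380619)*(o(227) - 361812) = (351809 - 380619)*((-11080/801 + (⅓)*227) - 361812) = -28810*((-11080/801 + 227/3) - 361812) = -28810*(49529/801 - 361812) = -28810*(-289761883/801) = 8348039849230/801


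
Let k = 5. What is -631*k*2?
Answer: -6310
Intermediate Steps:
-631*k*2 = -3155*2 = -631*10 = -6310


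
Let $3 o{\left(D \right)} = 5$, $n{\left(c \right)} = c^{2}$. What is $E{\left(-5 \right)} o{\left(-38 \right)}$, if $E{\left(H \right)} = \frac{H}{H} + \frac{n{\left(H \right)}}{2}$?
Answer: $\frac{45}{2} \approx 22.5$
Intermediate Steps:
$o{\left(D \right)} = \frac{5}{3}$ ($o{\left(D \right)} = \frac{1}{3} \cdot 5 = \frac{5}{3}$)
$E{\left(H \right)} = 1 + \frac{H^{2}}{2}$ ($E{\left(H \right)} = \frac{H}{H} + \frac{H^{2}}{2} = 1 + H^{2} \cdot \frac{1}{2} = 1 + \frac{H^{2}}{2}$)
$E{\left(-5 \right)} o{\left(-38 \right)} = \left(1 + \frac{\left(-5\right)^{2}}{2}\right) \frac{5}{3} = \left(1 + \frac{1}{2} \cdot 25\right) \frac{5}{3} = \left(1 + \frac{25}{2}\right) \frac{5}{3} = \frac{27}{2} \cdot \frac{5}{3} = \frac{45}{2}$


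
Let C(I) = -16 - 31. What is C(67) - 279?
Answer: -326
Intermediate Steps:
C(I) = -47
C(67) - 279 = -47 - 279 = -326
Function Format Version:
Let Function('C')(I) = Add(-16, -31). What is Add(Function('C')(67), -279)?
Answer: -326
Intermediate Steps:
Function('C')(I) = -47
Add(Function('C')(67), -279) = Add(-47, -279) = -326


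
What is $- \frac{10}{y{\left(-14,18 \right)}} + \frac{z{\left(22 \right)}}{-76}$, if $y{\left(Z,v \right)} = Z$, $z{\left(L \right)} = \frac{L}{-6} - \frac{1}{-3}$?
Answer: $\frac{605}{798} \approx 0.75815$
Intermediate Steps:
$z{\left(L \right)} = \frac{1}{3} - \frac{L}{6}$ ($z{\left(L \right)} = L \left(- \frac{1}{6}\right) - - \frac{1}{3} = - \frac{L}{6} + \frac{1}{3} = \frac{1}{3} - \frac{L}{6}$)
$- \frac{10}{y{\left(-14,18 \right)}} + \frac{z{\left(22 \right)}}{-76} = - \frac{10}{-14} + \frac{\frac{1}{3} - \frac{11}{3}}{-76} = \left(-10\right) \left(- \frac{1}{14}\right) + \left(\frac{1}{3} - \frac{11}{3}\right) \left(- \frac{1}{76}\right) = \frac{5}{7} - - \frac{5}{114} = \frac{5}{7} + \frac{5}{114} = \frac{605}{798}$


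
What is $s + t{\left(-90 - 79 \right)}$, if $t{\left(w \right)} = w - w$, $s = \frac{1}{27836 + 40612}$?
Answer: $\frac{1}{68448} \approx 1.461 \cdot 10^{-5}$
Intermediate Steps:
$s = \frac{1}{68448} \approx 1.461 \cdot 10^{-5}$
$t{\left(w \right)} = 0$
$s + t{\left(-90 - 79 \right)} = \frac{1}{68448} + 0 = \frac{1}{68448}$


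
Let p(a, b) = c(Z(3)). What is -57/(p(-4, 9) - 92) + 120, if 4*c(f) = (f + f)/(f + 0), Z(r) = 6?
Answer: 7358/61 ≈ 120.62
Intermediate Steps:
c(f) = 1/2 (c(f) = ((f + f)/(f + 0))/4 = ((2*f)/f)/4 = (1/4)*2 = 1/2)
p(a, b) = 1/2
-57/(p(-4, 9) - 92) + 120 = -57/(1/2 - 92) + 120 = -57/(-183/2) + 120 = -57*(-2/183) + 120 = 38/61 + 120 = 7358/61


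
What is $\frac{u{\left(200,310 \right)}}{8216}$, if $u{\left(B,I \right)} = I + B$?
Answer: $\frac{255}{4108} \approx 0.062074$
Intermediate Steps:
$u{\left(B,I \right)} = B + I$
$\frac{u{\left(200,310 \right)}}{8216} = \frac{200 + 310}{8216} = 510 \cdot \frac{1}{8216} = \frac{255}{4108}$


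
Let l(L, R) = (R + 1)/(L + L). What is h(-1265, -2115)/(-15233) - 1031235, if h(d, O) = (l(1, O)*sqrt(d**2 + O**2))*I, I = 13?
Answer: -1031235 + 68705*sqrt(242938)/15233 ≈ -1.0290e+6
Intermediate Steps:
l(L, R) = (1 + R)/(2*L) (l(L, R) = (1 + R)/((2*L)) = (1 + R)*(1/(2*L)) = (1 + R)/(2*L))
h(d, O) = 13*sqrt(O**2 + d**2)*(1/2 + O/2) (h(d, O) = (((1/2)*(1 + O)/1)*sqrt(d**2 + O**2))*13 = (((1/2)*1*(1 + O))*sqrt(O**2 + d**2))*13 = ((1/2 + O/2)*sqrt(O**2 + d**2))*13 = (sqrt(O**2 + d**2)*(1/2 + O/2))*13 = 13*sqrt(O**2 + d**2)*(1/2 + O/2))
h(-1265, -2115)/(-15233) - 1031235 = (13*sqrt((-2115)**2 + (-1265)**2)*(1 - 2115)/2)/(-15233) - 1031235 = ((13/2)*sqrt(4473225 + 1600225)*(-2114))*(-1/15233) - 1031235 = ((13/2)*sqrt(6073450)*(-2114))*(-1/15233) - 1031235 = ((13/2)*(5*sqrt(242938))*(-2114))*(-1/15233) - 1031235 = -68705*sqrt(242938)*(-1/15233) - 1031235 = 68705*sqrt(242938)/15233 - 1031235 = -1031235 + 68705*sqrt(242938)/15233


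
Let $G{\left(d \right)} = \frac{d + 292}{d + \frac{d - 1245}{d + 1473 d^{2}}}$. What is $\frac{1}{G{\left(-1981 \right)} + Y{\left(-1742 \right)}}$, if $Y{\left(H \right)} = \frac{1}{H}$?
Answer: $\frac{3324703533963006}{2832732669865363} \approx 1.1737$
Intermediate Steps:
$G{\left(d \right)} = \frac{292 + d}{d + \frac{-1245 + d}{d + 1473 d^{2}}}$
$\frac{1}{G{\left(-1981 \right)} + Y{\left(-1742 \right)}} = \frac{1}{- \frac{1981 \left(292 + 1473 \left(-1981\right)^{2} + 430117 \left(-1981\right)\right)}{-1245 - 1981 + \left(-1981\right)^{2} + 1473 \left(-1981\right)^{3}} + \frac{1}{-1742}} = \frac{1}{- \frac{1981 \left(292 + 1473 \cdot 3924361 - 852061777\right)}{-1245 - 1981 + 3924361 + 1473 \left(-7774159141\right)} - \frac{1}{1742}} = \frac{1}{- \frac{1981 \left(292 + 5780583753 - 852061777\right)}{-1245 - 1981 + 3924361 - 11451336414693} - \frac{1}{1742}} = \frac{1}{\left(-1981\right) \frac{1}{-11451332493558} \cdot 4928522268 - \frac{1}{1742}} = \frac{1}{\left(-1981\right) \left(- \frac{1}{11451332493558}\right) 4928522268 - \frac{1}{1742}} = \frac{1}{\frac{1627233768818}{1908555415593} - \frac{1}{1742}} = \frac{1}{\frac{2832732669865363}{3324703533963006}} = \frac{3324703533963006}{2832732669865363}$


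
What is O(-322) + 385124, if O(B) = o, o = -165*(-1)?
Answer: 385289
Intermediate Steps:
o = 165
O(B) = 165
O(-322) + 385124 = 165 + 385124 = 385289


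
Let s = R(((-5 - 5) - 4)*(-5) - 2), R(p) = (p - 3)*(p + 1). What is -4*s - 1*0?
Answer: -17940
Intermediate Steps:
R(p) = (1 + p)*(-3 + p) (R(p) = (-3 + p)*(1 + p) = (1 + p)*(-3 + p))
s = 4485 (s = -3 + (((-5 - 5) - 4)*(-5) - 2)² - 2*(((-5 - 5) - 4)*(-5) - 2) = -3 + ((-10 - 4)*(-5) - 2)² - 2*((-10 - 4)*(-5) - 2) = -3 + (-14*(-5) - 2)² - 2*(-14*(-5) - 2) = -3 + (70 - 2)² - 2*(70 - 2) = -3 + 68² - 2*68 = -3 + 4624 - 136 = 4485)
-4*s - 1*0 = -4*4485 - 1*0 = -17940 + 0 = -17940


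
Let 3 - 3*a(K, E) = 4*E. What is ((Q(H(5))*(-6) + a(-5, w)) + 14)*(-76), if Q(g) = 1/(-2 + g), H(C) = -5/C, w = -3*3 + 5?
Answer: -5092/3 ≈ -1697.3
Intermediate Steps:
w = -4 (w = -9 + 5 = -4)
a(K, E) = 1 - 4*E/3
((Q(H(5))*(-6) + a(-5, w)) + 14)*(-76) = ((-6/(-2 - 5/5) + (1 - 4/3*(-4))) + 14)*(-76) = ((-6/(-2 - 5*⅕) + (1 + 16/3)) + 14)*(-76) = ((-6/(-2 - 1) + 19/3) + 14)*(-76) = ((-6/(-3) + 19/3) + 14)*(-76) = ((-⅓*(-6) + 19/3) + 14)*(-76) = ((2 + 19/3) + 14)*(-76) = (25/3 + 14)*(-76) = (67/3)*(-76) = -5092/3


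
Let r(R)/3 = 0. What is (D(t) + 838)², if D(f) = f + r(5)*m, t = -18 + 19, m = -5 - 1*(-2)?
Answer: 703921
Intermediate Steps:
m = -3 (m = -5 + 2 = -3)
r(R) = 0 (r(R) = 3*0 = 0)
t = 1
D(f) = f (D(f) = f + 0*(-3) = f + 0 = f)
(D(t) + 838)² = (1 + 838)² = 839² = 703921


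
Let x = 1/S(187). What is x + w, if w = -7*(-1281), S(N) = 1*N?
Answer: 1676830/187 ≈ 8967.0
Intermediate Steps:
S(N) = N
w = 8967
x = 1/187 ≈ 0.0053476
x + w = 1/187 + 8967 = 1676830/187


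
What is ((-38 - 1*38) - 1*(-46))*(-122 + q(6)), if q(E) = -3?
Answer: 3750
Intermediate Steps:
((-38 - 1*38) - 1*(-46))*(-122 + q(6)) = ((-38 - 1*38) - 1*(-46))*(-122 - 3) = ((-38 - 38) + 46)*(-125) = (-76 + 46)*(-125) = -30*(-125) = 3750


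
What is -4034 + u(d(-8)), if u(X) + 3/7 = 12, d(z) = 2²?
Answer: -28157/7 ≈ -4022.4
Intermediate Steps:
d(z) = 4
u(X) = 81/7 (u(X) = -3/7 + 12 = 81/7)
-4034 + u(d(-8)) = -4034 + 81/7 = -28157/7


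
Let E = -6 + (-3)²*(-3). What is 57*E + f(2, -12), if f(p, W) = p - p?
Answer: -1881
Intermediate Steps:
f(p, W) = 0
E = -33 (E = -6 + 9*(-3) = -6 - 27 = -33)
57*E + f(2, -12) = 57*(-33) + 0 = -1881 + 0 = -1881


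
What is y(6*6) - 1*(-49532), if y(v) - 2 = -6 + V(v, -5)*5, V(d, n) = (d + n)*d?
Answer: 55108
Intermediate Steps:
V(d, n) = d*(d + n)
y(v) = -4 + 5*v*(-5 + v) (y(v) = 2 + (-6 + (v*(v - 5))*5) = 2 + (-6 + (v*(-5 + v))*5) = 2 + (-6 + 5*v*(-5 + v)) = -4 + 5*v*(-5 + v))
y(6*6) - 1*(-49532) = (-4 + 5*(6*6)*(-5 + 6*6)) - 1*(-49532) = (-4 + 5*36*(-5 + 36)) + 49532 = (-4 + 5*36*31) + 49532 = (-4 + 5580) + 49532 = 5576 + 49532 = 55108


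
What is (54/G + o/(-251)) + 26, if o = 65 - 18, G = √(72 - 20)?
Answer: 6479/251 + 27*√13/13 ≈ 33.301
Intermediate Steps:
G = 2*√13 (G = √52 = 2*√13 ≈ 7.2111)
o = 47
(54/G + o/(-251)) + 26 = (54/((2*√13)) + 47/(-251)) + 26 = (54*(√13/26) + 47*(-1/251)) + 26 = (27*√13/13 - 47/251) + 26 = (-47/251 + 27*√13/13) + 26 = 6479/251 + 27*√13/13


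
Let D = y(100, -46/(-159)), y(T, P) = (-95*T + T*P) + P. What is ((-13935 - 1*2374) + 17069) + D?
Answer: -1385014/159 ≈ -8710.8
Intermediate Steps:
y(T, P) = P - 95*T + P*T (y(T, P) = (-95*T + P*T) + P = P - 95*T + P*T)
D = -1505854/159 (D = -46/(-159) - 95*100 - 46/(-159)*100 = -46*(-1/159) - 9500 - 46*(-1/159)*100 = 46/159 - 9500 + (46/159)*100 = 46/159 - 9500 + 4600/159 = -1505854/159 ≈ -9470.8)
((-13935 - 1*2374) + 17069) + D = ((-13935 - 1*2374) + 17069) - 1505854/159 = ((-13935 - 2374) + 17069) - 1505854/159 = (-16309 + 17069) - 1505854/159 = 760 - 1505854/159 = -1385014/159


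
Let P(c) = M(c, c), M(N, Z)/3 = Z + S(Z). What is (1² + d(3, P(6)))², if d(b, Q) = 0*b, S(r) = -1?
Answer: 1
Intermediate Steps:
M(N, Z) = -3 + 3*Z (M(N, Z) = 3*(Z - 1) = 3*(-1 + Z) = -3 + 3*Z)
P(c) = -3 + 3*c
d(b, Q) = 0
(1² + d(3, P(6)))² = (1² + 0)² = (1 + 0)² = 1² = 1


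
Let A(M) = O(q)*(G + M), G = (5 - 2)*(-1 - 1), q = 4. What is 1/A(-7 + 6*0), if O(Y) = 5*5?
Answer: -1/325 ≈ -0.0030769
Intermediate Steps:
O(Y) = 25
G = -6 (G = 3*(-2) = -6)
A(M) = -150 + 25*M (A(M) = 25*(-6 + M) = -150 + 25*M)
1/A(-7 + 6*0) = 1/(-150 + 25*(-7 + 6*0)) = 1/(-150 + 25*(-7 + 0)) = 1/(-150 + 25*(-7)) = 1/(-150 - 175) = 1/(-325) = -1/325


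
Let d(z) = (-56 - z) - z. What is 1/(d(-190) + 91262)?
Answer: 1/91586 ≈ 1.0919e-5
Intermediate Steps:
d(z) = -56 - 2*z
1/(d(-190) + 91262) = 1/((-56 - 2*(-190)) + 91262) = 1/((-56 + 380) + 91262) = 1/(324 + 91262) = 1/91586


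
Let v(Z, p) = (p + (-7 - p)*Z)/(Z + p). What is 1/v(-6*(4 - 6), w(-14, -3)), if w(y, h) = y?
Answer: -1/35 ≈ -0.028571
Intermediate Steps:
v(Z, p) = (p + Z*(-7 - p))/(Z + p)
1/v(-6*(4 - 6), w(-14, -3)) = 1/((-14 - (-42)*(4 - 6) - 1*(-6*(4 - 6))*(-14))/(-6*(4 - 6) - 14)) = 1/((-14 - (-42)*(-2) - 1*(-6*(-2))*(-14))/(-6*(-2) - 14)) = 1/((-14 - 7*12 - 1*12*(-14))/(12 - 14)) = 1/((-14 - 84 + 168)/(-2)) = 1/(-1/2*70) = 1/(-35) = -1/35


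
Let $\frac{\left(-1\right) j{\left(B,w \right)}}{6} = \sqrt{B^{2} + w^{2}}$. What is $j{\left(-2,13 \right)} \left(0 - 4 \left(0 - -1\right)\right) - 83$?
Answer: $-83 + 24 \sqrt{173} \approx 232.67$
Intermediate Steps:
$j{\left(B,w \right)} = - 6 \sqrt{B^{2} + w^{2}}$
$j{\left(-2,13 \right)} \left(0 - 4 \left(0 - -1\right)\right) - 83 = - 6 \sqrt{\left(-2\right)^{2} + 13^{2}} \left(0 - 4 \left(0 - -1\right)\right) - 83 = - 6 \sqrt{4 + 169} \left(0 - 4 \left(0 + 1\right)\right) - 83 = - 6 \sqrt{173} \left(0 - 4\right) - 83 = - 6 \sqrt{173} \left(-4\right) - 83 = 24 \sqrt{173} - 83 = -83 + 24 \sqrt{173}$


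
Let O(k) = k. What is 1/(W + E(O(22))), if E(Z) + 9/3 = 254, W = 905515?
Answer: 1/905766 ≈ 1.1040e-6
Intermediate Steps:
E(Z) = 251 (E(Z) = -3 + 254 = 251)
1/(W + E(O(22))) = 1/(905515 + 251) = 1/905766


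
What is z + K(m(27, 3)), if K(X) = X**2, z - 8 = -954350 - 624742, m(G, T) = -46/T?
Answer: -14209640/9 ≈ -1.5788e+6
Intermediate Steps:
z = -1579084 (z = 8 + (-954350 - 624742) = 8 - 1579092 = -1579084)
z + K(m(27, 3)) = -1579084 + (-46/3)**2 = -1579084 + 2116/9 = -14209640/9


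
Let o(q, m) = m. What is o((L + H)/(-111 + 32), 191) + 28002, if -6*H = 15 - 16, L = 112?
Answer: 28193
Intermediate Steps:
H = ⅙ (H = -(15 - 16)/6 = -⅙*(-1) = ⅙ ≈ 0.16667)
o((L + H)/(-111 + 32), 191) + 28002 = 191 + 28002 = 28193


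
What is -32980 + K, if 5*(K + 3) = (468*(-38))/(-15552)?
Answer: -35621393/1080 ≈ -32983.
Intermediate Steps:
K = -2993/1080 (K = -3 + ((468*(-38))/(-15552))/5 = -3 + (-17784*(-1/15552))/5 = -3 + (⅕)*(247/216) = -3 + 247/1080 = -2993/1080 ≈ -2.7713)
-32980 + K = -32980 - 2993/1080 = -35621393/1080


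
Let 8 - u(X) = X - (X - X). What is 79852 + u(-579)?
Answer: 80439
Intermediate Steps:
u(X) = 8 - X (u(X) = 8 - (X - (X - X)) = 8 - (X - 1*0) = 8 - (X + 0) = 8 - X)
79852 + u(-579) = 79852 + (8 - 1*(-579)) = 79852 + (8 + 579) = 79852 + 587 = 80439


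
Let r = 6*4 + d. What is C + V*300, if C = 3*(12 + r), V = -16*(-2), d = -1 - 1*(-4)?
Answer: 9717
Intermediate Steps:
d = 3 (d = -1 + 4 = 3)
V = 32
r = 27 (r = 6*4 + 3 = 24 + 3 = 27)
C = 117 (C = 3*(12 + 27) = 3*39 = 117)
C + V*300 = 117 + 32*300 = 117 + 9600 = 9717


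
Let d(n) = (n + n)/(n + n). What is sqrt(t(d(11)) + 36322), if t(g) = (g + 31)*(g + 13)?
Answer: sqrt(36770) ≈ 191.76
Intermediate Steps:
d(n) = 1 (d(n) = (2*n)/((2*n)) = (2*n)*(1/(2*n)) = 1)
t(g) = (13 + g)*(31 + g) (t(g) = (31 + g)*(13 + g) = (13 + g)*(31 + g))
sqrt(t(d(11)) + 36322) = sqrt((403 + 1**2 + 44*1) + 36322) = sqrt((403 + 1 + 44) + 36322) = sqrt(448 + 36322) = sqrt(36770)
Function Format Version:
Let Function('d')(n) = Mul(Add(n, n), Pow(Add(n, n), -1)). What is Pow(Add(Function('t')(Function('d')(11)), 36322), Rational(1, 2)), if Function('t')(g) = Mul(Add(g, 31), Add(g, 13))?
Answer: Pow(36770, Rational(1, 2)) ≈ 191.76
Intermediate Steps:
Function('d')(n) = 1 (Function('d')(n) = Mul(Mul(2, n), Pow(Mul(2, n), -1)) = Mul(Mul(2, n), Mul(Rational(1, 2), Pow(n, -1))) = 1)
Function('t')(g) = Mul(Add(13, g), Add(31, g)) (Function('t')(g) = Mul(Add(31, g), Add(13, g)) = Mul(Add(13, g), Add(31, g)))
Pow(Add(Function('t')(Function('d')(11)), 36322), Rational(1, 2)) = Pow(Add(Add(403, Pow(1, 2), Mul(44, 1)), 36322), Rational(1, 2)) = Pow(Add(Add(403, 1, 44), 36322), Rational(1, 2)) = Pow(Add(448, 36322), Rational(1, 2)) = Pow(36770, Rational(1, 2))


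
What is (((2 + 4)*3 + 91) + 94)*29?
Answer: 5887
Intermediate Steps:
(((2 + 4)*3 + 91) + 94)*29 = ((6*3 + 91) + 94)*29 = ((18 + 91) + 94)*29 = (109 + 94)*29 = 203*29 = 5887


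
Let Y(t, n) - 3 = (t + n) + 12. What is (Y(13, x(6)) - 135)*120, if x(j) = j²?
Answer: -8520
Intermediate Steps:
Y(t, n) = 15 + n + t (Y(t, n) = 3 + ((t + n) + 12) = 3 + ((n + t) + 12) = 3 + (12 + n + t) = 15 + n + t)
(Y(13, x(6)) - 135)*120 = ((15 + 6² + 13) - 135)*120 = ((15 + 36 + 13) - 135)*120 = (64 - 135)*120 = -71*120 = -8520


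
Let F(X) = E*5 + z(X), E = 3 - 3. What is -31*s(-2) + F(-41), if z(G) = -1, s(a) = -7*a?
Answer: -435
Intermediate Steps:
E = 0
F(X) = -1 (F(X) = 0*5 - 1 = 0 - 1 = -1)
-31*s(-2) + F(-41) = -(-217)*(-2) - 1 = -31*14 - 1 = -434 - 1 = -435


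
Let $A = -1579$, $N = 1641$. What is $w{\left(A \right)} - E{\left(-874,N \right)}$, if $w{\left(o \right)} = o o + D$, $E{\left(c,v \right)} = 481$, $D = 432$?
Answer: $2493192$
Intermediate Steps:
$w{\left(o \right)} = 432 + o^{2}$ ($w{\left(o \right)} = o o + 432 = o^{2} + 432 = 432 + o^{2}$)
$w{\left(A \right)} - E{\left(-874,N \right)} = \left(432 + \left(-1579\right)^{2}\right) - 481 = \left(432 + 2493241\right) - 481 = 2493673 - 481 = 2493192$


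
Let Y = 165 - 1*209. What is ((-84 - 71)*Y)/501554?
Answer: 3410/250777 ≈ 0.013598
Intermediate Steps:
Y = -44 (Y = 165 - 209 = -44)
((-84 - 71)*Y)/501554 = ((-84 - 71)*(-44))/501554 = -155*(-44)*(1/501554) = 6820*(1/501554) = 3410/250777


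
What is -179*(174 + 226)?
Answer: -71600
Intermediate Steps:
-179*(174 + 226) = -179*400 = -71600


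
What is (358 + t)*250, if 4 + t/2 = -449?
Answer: -137000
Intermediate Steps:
t = -906 (t = -8 + 2*(-449) = -8 - 898 = -906)
(358 + t)*250 = (358 - 906)*250 = -548*250 = -137000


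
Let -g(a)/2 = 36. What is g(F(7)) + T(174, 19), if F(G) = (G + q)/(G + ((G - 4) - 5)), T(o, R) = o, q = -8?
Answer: 102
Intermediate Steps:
F(G) = (-8 + G)/(-9 + 2*G) (F(G) = (G - 8)/(G + ((G - 4) - 5)) = (-8 + G)/(G + ((-4 + G) - 5)) = (-8 + G)/(G + (-9 + G)) = (-8 + G)/(-9 + 2*G))
g(a) = -72 (g(a) = -2*36 = -72)
g(F(7)) + T(174, 19) = -72 + 174 = 102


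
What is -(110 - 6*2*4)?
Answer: -62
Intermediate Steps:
-(110 - 6*2*4) = -(110 - 12*4) = -(110 - 1*48) = -(110 - 48) = -1*62 = -62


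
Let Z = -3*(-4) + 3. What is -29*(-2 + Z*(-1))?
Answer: 493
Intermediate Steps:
Z = 15 (Z = 12 + 3 = 15)
-29*(-2 + Z*(-1)) = -29*(-2 + 15*(-1)) = -29*(-2 - 15) = -29*(-17) = 493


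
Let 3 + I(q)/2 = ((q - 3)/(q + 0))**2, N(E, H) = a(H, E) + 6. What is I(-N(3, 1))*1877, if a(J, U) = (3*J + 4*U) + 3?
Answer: -208347/32 ≈ -6510.8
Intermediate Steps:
a(J, U) = 3 + 3*J + 4*U
N(E, H) = 9 + 3*H + 4*E (N(E, H) = (3 + 3*H + 4*E) + 6 = 9 + 3*H + 4*E)
I(q) = -6 + 2*(-3 + q)**2/q**2 (I(q) = -6 + 2*((q - 3)/(q + 0))**2 = -6 + 2*((-3 + q)/q)**2 = -6 + 2*((-3 + q)**2/q**2) = -6 + 2*(-3 + q)**2/q**2)
I(-N(3, 1))*1877 = (-4 - 12*(-1/(9 + 3*1 + 4*3)) + 18/(-(9 + 3*1 + 4*3))**2)*1877 = (-4 - 12*(-1/(9 + 3 + 12)) + 18/(-(9 + 3 + 12))**2)*1877 = (-4 - 12/((-1*24)) + 18/(-1*24)**2)*1877 = (-4 - 12/(-24) + 18/(-24)**2)*1877 = (-4 - 12*(-1/24) + 18*(1/576))*1877 = (-4 + 1/2 + 1/32)*1877 = -111/32*1877 = -208347/32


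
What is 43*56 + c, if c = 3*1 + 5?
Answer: 2416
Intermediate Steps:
c = 8 (c = 3 + 5 = 8)
43*56 + c = 43*56 + 8 = 2408 + 8 = 2416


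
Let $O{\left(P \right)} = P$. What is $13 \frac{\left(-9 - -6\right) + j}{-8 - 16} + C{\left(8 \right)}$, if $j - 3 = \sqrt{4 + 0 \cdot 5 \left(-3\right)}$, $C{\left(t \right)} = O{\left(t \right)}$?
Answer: $\frac{83}{12} \approx 6.9167$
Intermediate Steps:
$C{\left(t \right)} = t$
$j = 5$ ($j = 3 + \sqrt{4 + 0 \cdot 5 \left(-3\right)} = 3 + \sqrt{4 + 0 \left(-3\right)} = 3 + \sqrt{4 + 0} = 3 + \sqrt{4} = 3 + 2 = 5$)
$13 \frac{\left(-9 - -6\right) + j}{-8 - 16} + C{\left(8 \right)} = 13 \frac{\left(-9 - -6\right) + 5}{-8 - 16} + 8 = 13 \frac{\left(-9 + 6\right) + 5}{-24} + 8 = 13 \left(-3 + 5\right) \left(- \frac{1}{24}\right) + 8 = 13 \cdot 2 \left(- \frac{1}{24}\right) + 8 = 13 \left(- \frac{1}{12}\right) + 8 = - \frac{13}{12} + 8 = \frac{83}{12}$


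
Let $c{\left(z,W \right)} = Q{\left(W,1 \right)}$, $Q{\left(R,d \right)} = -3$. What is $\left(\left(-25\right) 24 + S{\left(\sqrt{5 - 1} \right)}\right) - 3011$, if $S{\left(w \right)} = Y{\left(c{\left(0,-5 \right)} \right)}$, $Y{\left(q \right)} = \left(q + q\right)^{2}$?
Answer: $-3575$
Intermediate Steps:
$c{\left(z,W \right)} = -3$
$Y{\left(q \right)} = 4 q^{2}$ ($Y{\left(q \right)} = \left(2 q\right)^{2} = 4 q^{2}$)
$S{\left(w \right)} = 36$ ($S{\left(w \right)} = 4 \left(-3\right)^{2} = 4 \cdot 9 = 36$)
$\left(\left(-25\right) 24 + S{\left(\sqrt{5 - 1} \right)}\right) - 3011 = \left(\left(-25\right) 24 + 36\right) - 3011 = \left(-600 + 36\right) - 3011 = -564 - 3011 = -3575$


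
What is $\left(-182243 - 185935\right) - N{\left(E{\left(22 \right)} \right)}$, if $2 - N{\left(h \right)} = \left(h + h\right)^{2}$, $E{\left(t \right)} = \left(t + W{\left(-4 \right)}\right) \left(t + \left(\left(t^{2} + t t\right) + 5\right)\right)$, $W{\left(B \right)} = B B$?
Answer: $5718016220$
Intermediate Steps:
$W{\left(B \right)} = B^{2}$
$E{\left(t \right)} = \left(16 + t\right) \left(5 + t + 2 t^{2}\right)$ ($E{\left(t \right)} = \left(t + \left(-4\right)^{2}\right) \left(t + \left(\left(t^{2} + t t\right) + 5\right)\right) = \left(t + 16\right) \left(t + \left(\left(t^{2} + t^{2}\right) + 5\right)\right) = \left(16 + t\right) \left(t + \left(2 t^{2} + 5\right)\right) = \left(16 + t\right) \left(t + \left(5 + 2 t^{2}\right)\right) = \left(16 + t\right) \left(5 + t + 2 t^{2}\right)$)
$N{\left(h \right)} = 2 - 4 h^{2}$ ($N{\left(h \right)} = 2 - \left(h + h\right)^{2} = 2 - \left(2 h\right)^{2} = 2 - 4 h^{2}$)
$\left(-182243 - 185935\right) - N{\left(E{\left(22 \right)} \right)} = \left(-182243 - 185935\right) - \left(2 - 4 \left(80 + 2 \cdot 22^{3} + 21 \cdot 22 + 33 \cdot 22^{2}\right)^{2}\right) = -368178 - \left(2 - 4 \left(80 + 2 \cdot 10648 + 462 + 33 \cdot 484\right)^{2}\right) = -368178 - \left(2 - 4 \left(80 + 21296 + 462 + 15972\right)^{2}\right) = -368178 - \left(2 - 4 \cdot 37810^{2}\right) = -368178 - \left(2 - 5718384400\right) = -368178 - -5718384398 = -368178 + 5718384398 = 5718016220$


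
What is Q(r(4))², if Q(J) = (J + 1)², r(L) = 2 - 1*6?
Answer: 81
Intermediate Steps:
r(L) = -4 (r(L) = 2 - 6 = -4)
Q(J) = (1 + J)²
Q(r(4))² = ((1 - 4)²)² = ((-3)²)² = 9² = 81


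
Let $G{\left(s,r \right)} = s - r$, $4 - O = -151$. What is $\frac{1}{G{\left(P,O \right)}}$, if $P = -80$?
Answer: $- \frac{1}{235} \approx -0.0042553$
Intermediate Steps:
$O = 155$ ($O = 4 - -151 = 4 + 151 = 155$)
$\frac{1}{G{\left(P,O \right)}} = \frac{1}{-80 - 155} = \frac{1}{-235} = - \frac{1}{235}$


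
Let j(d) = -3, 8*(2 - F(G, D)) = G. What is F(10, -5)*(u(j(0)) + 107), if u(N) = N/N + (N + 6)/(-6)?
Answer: 645/8 ≈ 80.625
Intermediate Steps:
F(G, D) = 2 - G/8
u(N) = -N/6 (u(N) = 1 + (6 + N)*(-⅙) = 1 + (-1 - N/6) = -N/6)
F(10, -5)*(u(j(0)) + 107) = (2 - ⅛*10)*(-⅙*(-3) + 107) = (2 - 5/4)*(½ + 107) = (¾)*(215/2) = 645/8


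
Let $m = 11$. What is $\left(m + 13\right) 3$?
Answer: $72$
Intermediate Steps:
$\left(m + 13\right) 3 = \left(11 + 13\right) 3 = 24 \cdot 3 = 72$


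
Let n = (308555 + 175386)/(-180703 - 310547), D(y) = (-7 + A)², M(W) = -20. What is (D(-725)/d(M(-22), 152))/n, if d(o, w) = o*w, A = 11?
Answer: 49125/9194879 ≈ 0.0053426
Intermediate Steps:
D(y) = 16 (D(y) = (-7 + 11)² = 4² = 16)
n = -483941/491250 (n = 483941/(-491250) = 483941*(-1/491250) = -483941/491250 ≈ -0.98512)
(D(-725)/d(M(-22), 152))/n = (16/((-20*152)))/(-483941/491250) = (16/(-3040))*(-491250/483941) = (16*(-1/3040))*(-491250/483941) = -1/190*(-491250/483941) = 49125/9194879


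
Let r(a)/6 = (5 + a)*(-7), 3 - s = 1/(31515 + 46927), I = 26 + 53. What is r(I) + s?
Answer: -276508051/78442 ≈ -3525.0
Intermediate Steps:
I = 79
s = 235325/78442 (s = 3 - 1/(31515 + 46927) = 3 - 1/78442 = 235325/78442 ≈ 3.0000)
r(a) = -210 - 42*a (r(a) = 6*((5 + a)*(-7)) = 6*(-35 - 7*a) = -210 - 42*a)
r(I) + s = (-210 - 42*79) + 235325/78442 = (-210 - 3318) + 235325/78442 = -3528 + 235325/78442 = -276508051/78442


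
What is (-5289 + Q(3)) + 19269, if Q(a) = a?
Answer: 13983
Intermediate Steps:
(-5289 + Q(3)) + 19269 = (-5289 + 3) + 19269 = -5286 + 19269 = 13983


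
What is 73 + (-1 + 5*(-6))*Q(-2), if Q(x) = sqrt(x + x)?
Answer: 73 - 62*I ≈ 73.0 - 62.0*I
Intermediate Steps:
Q(x) = sqrt(2)*sqrt(x) (Q(x) = sqrt(2*x) = sqrt(2)*sqrt(x))
73 + (-1 + 5*(-6))*Q(-2) = 73 + (-1 + 5*(-6))*(sqrt(2)*sqrt(-2)) = 73 + (-1 - 30)*(sqrt(2)*(I*sqrt(2))) = 73 - 62*I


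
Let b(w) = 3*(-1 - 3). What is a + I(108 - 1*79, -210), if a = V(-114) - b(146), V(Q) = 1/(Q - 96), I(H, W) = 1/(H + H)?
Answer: 36578/3045 ≈ 12.012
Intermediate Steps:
I(H, W) = 1/(2*H)
V(Q) = 1/(-96 + Q)
b(w) = -12 (b(w) = 3*(-4) = -12)
a = 2519/210 (a = 1/(-96 - 114) - 1*(-12) = 1/(-210) + 12 = -1/210 + 12 = 2519/210 ≈ 11.995)
a + I(108 - 1*79, -210) = 2519/210 + 1/(2*(108 - 1*79)) = 2519/210 + 1/(2*(108 - 79)) = 2519/210 + (½)/29 = 2519/210 + (½)*(1/29) = 2519/210 + 1/58 = 36578/3045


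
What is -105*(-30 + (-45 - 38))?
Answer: 11865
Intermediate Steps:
-105*(-30 + (-45 - 38)) = -105*(-30 - 83) = -105*(-113) = 11865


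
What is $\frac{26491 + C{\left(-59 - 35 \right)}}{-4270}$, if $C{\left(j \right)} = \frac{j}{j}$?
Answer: $- \frac{13246}{2135} \approx -6.2042$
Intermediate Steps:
$C{\left(j \right)} = 1$
$\frac{26491 + C{\left(-59 - 35 \right)}}{-4270} = \frac{26491 + 1}{-4270} = 26492 \left(- \frac{1}{4270}\right) = - \frac{13246}{2135}$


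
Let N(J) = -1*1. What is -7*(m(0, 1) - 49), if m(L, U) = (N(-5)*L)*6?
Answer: 343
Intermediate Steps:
N(J) = -1
m(L, U) = -6*L (m(L, U) = -L*6 = -6*L)
-7*(m(0, 1) - 49) = -7*(-6*0 - 49) = -7*(0 - 49) = -7*(-49) = 343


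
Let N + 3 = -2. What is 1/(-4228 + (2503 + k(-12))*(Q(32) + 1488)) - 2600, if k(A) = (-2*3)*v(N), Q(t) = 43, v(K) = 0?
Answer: -9952448999/3827865 ≈ -2600.0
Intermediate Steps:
N = -5 (N = -3 - 2 = -5)
k(A) = 0 (k(A) = -2*3*0 = -6*0 = 0)
1/(-4228 + (2503 + k(-12))*(Q(32) + 1488)) - 2600 = 1/(-4228 + (2503 + 0)*(43 + 1488)) - 2600 = 1/(-4228 + 2503*1531) - 2600 = 1/(-4228 + 3832093) - 2600 = 1/3827865 - 2600 = -9952448999/3827865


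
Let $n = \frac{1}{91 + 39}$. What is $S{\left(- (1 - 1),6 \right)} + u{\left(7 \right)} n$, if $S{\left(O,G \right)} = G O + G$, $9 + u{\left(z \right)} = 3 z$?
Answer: $\frac{396}{65} \approx 6.0923$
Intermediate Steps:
$u{\left(z \right)} = -9 + 3 z$
$n = \frac{1}{130} \approx 0.0076923$
$S{\left(O,G \right)} = G + G O$
$S{\left(- (1 - 1),6 \right)} + u{\left(7 \right)} n = 6 \left(1 - \left(1 - 1\right)\right) + \left(-9 + 3 \cdot 7\right) \frac{1}{130} = 6 \left(1 - 0\right) + \left(-9 + 21\right) \frac{1}{130} = 6 \left(1 + 0\right) + 12 \cdot \frac{1}{130} = 6 \cdot 1 + \frac{6}{65} = 6 + \frac{6}{65} = \frac{396}{65}$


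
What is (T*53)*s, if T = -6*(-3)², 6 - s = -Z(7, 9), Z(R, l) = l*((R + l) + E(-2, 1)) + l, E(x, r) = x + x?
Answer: -352026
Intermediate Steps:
E(x, r) = 2*x
Z(R, l) = l + l*(-4 + R + l) (Z(R, l) = l*((R + l) + 2*(-2)) + l = l*((R + l) - 4) + l = l*(-4 + R + l) + l = l + l*(-4 + R + l))
s = 123 (s = 6 - (-1)*9*(-3 + 7 + 9) = 6 - (-1)*9*13 = 6 - (-1)*117 = 6 - 1*(-117) = 6 + 117 = 123)
T = -54 (T = -6*9 = -54)
(T*53)*s = -54*53*123 = -2862*123 = -352026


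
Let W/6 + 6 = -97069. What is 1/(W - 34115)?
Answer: -1/616565 ≈ -1.6219e-6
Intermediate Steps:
W = -582450 (W = -36 + 6*(-97069) = -36 - 582414 = -582450)
1/(W - 34115) = 1/(-582450 - 34115) = 1/(-616565) = -1/616565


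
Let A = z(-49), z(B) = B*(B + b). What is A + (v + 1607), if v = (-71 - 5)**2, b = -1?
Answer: 9833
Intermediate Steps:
z(B) = B*(-1 + B) (z(B) = B*(B - 1) = B*(-1 + B))
A = 2450 (A = -49*(-1 - 49) = -49*(-50) = 2450)
v = 5776 (v = (-76)**2 = 5776)
A + (v + 1607) = 2450 + (5776 + 1607) = 2450 + 7383 = 9833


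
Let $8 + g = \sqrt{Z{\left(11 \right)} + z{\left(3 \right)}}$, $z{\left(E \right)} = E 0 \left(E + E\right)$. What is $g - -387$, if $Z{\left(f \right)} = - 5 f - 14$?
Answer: $379 + i \sqrt{69} \approx 379.0 + 8.3066 i$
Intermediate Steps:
$z{\left(E \right)} = 0$ ($z{\left(E \right)} = 0 \cdot 2 E = 0$)
$Z{\left(f \right)} = -14 - 5 f$
$g = -8 + i \sqrt{69}$ ($g = -8 + \sqrt{\left(-14 - 55\right) + 0} = -8 + \sqrt{-69 + 0} = -8 + \sqrt{-69} = -8 + i \sqrt{69} \approx -8.0 + 8.3066 i$)
$g - -387 = \left(-8 + i \sqrt{69}\right) - -387 = \left(-8 + i \sqrt{69}\right) + 387 = 379 + i \sqrt{69}$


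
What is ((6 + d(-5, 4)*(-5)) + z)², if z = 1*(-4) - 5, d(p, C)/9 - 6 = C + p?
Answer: 51984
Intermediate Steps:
d(p, C) = 54 + 9*C + 9*p (d(p, C) = 54 + 9*(C + p) = 54 + (9*C + 9*p) = 54 + 9*C + 9*p)
z = -9 (z = -4 - 5 = -9)
((6 + d(-5, 4)*(-5)) + z)² = ((6 + (54 + 9*4 + 9*(-5))*(-5)) - 9)² = ((6 + (54 + 36 - 45)*(-5)) - 9)² = ((6 + 45*(-5)) - 9)² = ((6 - 225) - 9)² = (-219 - 9)² = (-228)² = 51984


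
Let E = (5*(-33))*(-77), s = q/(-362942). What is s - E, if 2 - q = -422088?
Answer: -2305800100/181471 ≈ -12706.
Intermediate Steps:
q = 422090 (q = 2 - 1*(-422088) = 2 + 422088 = 422090)
s = -211045/181471 (s = 422090/(-362942) = 422090*(-1/362942) = -211045/181471 ≈ -1.1630)
E = 12705 (E = -165*(-77) = 12705)
s - E = -211045/181471 - 1*12705 = -211045/181471 - 12705 = -2305800100/181471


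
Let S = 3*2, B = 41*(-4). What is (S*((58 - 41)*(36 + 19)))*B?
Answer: -920040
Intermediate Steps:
B = -164
S = 6
(S*((58 - 41)*(36 + 19)))*B = (6*((58 - 41)*(36 + 19)))*(-164) = (6*(17*55))*(-164) = (6*935)*(-164) = 5610*(-164) = -920040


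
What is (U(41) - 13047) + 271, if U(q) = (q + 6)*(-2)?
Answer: -12870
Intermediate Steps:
U(q) = -12 - 2*q (U(q) = (6 + q)*(-2) = -12 - 2*q)
(U(41) - 13047) + 271 = ((-12 - 2*41) - 13047) + 271 = ((-12 - 82) - 13047) + 271 = (-94 - 13047) + 271 = -13141 + 271 = -12870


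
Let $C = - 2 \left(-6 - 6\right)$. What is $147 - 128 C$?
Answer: $-2925$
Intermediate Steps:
$C = 24$ ($C = \left(-2\right) \left(-12\right) = 24$)
$147 - 128 C = 147 - 3072 = -2925$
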